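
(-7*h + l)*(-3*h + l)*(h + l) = 21*h^3 + 11*h^2*l - 9*h*l^2 + l^3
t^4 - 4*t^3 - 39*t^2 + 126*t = t*(t - 7)*(t - 3)*(t + 6)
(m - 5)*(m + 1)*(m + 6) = m^3 + 2*m^2 - 29*m - 30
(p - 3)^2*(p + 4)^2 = p^4 + 2*p^3 - 23*p^2 - 24*p + 144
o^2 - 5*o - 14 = (o - 7)*(o + 2)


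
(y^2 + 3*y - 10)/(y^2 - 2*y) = (y + 5)/y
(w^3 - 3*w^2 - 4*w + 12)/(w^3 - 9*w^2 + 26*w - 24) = (w + 2)/(w - 4)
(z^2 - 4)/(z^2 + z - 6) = (z + 2)/(z + 3)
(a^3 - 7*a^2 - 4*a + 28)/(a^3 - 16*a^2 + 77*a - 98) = (a + 2)/(a - 7)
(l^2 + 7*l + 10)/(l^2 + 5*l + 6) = (l + 5)/(l + 3)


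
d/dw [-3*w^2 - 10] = -6*w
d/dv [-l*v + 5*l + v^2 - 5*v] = -l + 2*v - 5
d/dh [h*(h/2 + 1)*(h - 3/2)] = 3*h^2/2 + h/2 - 3/2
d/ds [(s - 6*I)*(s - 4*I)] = 2*s - 10*I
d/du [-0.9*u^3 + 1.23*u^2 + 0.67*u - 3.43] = -2.7*u^2 + 2.46*u + 0.67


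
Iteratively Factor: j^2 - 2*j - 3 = (j + 1)*(j - 3)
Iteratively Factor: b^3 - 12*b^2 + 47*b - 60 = (b - 3)*(b^2 - 9*b + 20) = (b - 4)*(b - 3)*(b - 5)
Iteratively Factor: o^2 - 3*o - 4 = (o - 4)*(o + 1)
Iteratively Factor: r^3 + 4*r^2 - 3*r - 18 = (r + 3)*(r^2 + r - 6) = (r - 2)*(r + 3)*(r + 3)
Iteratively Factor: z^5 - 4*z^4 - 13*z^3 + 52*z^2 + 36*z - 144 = (z - 3)*(z^4 - z^3 - 16*z^2 + 4*z + 48) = (z - 3)*(z + 3)*(z^3 - 4*z^2 - 4*z + 16) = (z - 3)*(z + 2)*(z + 3)*(z^2 - 6*z + 8) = (z - 4)*(z - 3)*(z + 2)*(z + 3)*(z - 2)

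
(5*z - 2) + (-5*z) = -2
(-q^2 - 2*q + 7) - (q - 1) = -q^2 - 3*q + 8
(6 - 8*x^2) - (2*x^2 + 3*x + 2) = -10*x^2 - 3*x + 4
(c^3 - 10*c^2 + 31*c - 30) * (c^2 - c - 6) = c^5 - 11*c^4 + 35*c^3 - c^2 - 156*c + 180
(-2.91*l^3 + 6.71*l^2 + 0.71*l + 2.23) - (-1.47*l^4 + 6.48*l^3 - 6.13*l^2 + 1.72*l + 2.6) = 1.47*l^4 - 9.39*l^3 + 12.84*l^2 - 1.01*l - 0.37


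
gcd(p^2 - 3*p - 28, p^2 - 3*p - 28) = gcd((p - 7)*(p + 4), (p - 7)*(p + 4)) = p^2 - 3*p - 28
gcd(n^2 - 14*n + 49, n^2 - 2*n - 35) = n - 7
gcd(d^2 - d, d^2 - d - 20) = 1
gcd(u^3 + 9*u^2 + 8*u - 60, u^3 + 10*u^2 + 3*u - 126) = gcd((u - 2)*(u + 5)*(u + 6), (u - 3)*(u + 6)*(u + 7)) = u + 6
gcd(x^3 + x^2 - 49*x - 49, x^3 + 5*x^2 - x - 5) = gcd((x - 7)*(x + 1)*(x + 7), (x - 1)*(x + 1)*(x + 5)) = x + 1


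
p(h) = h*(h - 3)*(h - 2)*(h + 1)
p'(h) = h*(h - 3)*(h - 2) + h*(h - 3)*(h + 1) + h*(h - 2)*(h + 1) + (h - 3)*(h - 2)*(h + 1) = 4*h^3 - 12*h^2 + 2*h + 6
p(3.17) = 2.63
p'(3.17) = 19.17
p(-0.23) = -1.28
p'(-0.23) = 4.86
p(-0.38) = -1.90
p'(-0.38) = 3.29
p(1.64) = 2.12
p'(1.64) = -5.35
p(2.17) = -0.97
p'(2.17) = -5.29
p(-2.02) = 41.58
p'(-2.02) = -79.97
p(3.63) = 17.26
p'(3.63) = 46.47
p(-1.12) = 1.73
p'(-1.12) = -16.91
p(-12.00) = 27720.00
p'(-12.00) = -8658.00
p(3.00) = 0.00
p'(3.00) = 12.00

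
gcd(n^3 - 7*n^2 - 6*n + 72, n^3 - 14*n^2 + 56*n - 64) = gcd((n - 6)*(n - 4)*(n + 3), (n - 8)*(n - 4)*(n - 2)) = n - 4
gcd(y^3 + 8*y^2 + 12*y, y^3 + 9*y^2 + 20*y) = y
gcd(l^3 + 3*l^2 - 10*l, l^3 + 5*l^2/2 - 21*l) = l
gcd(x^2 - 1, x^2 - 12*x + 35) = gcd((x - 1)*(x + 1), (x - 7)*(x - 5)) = 1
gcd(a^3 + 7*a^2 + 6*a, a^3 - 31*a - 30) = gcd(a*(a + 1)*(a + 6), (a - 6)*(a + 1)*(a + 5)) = a + 1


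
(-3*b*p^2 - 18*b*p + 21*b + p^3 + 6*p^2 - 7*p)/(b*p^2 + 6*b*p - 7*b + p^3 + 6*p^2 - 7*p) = (-3*b + p)/(b + p)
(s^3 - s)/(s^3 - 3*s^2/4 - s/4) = 4*(s + 1)/(4*s + 1)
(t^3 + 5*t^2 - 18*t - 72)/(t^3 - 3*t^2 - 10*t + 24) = (t + 6)/(t - 2)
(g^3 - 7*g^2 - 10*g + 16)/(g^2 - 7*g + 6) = (g^2 - 6*g - 16)/(g - 6)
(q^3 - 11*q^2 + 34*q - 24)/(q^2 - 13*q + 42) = (q^2 - 5*q + 4)/(q - 7)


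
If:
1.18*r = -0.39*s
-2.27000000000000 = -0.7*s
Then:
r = -1.07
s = 3.24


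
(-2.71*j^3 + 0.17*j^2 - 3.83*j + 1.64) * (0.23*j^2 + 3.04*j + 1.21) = -0.6233*j^5 - 8.1993*j^4 - 3.6432*j^3 - 11.0603*j^2 + 0.3513*j + 1.9844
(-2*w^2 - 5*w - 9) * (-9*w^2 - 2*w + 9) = 18*w^4 + 49*w^3 + 73*w^2 - 27*w - 81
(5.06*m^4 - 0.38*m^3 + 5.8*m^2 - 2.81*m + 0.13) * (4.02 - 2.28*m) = -11.5368*m^5 + 21.2076*m^4 - 14.7516*m^3 + 29.7228*m^2 - 11.5926*m + 0.5226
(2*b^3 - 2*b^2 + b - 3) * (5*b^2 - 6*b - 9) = 10*b^5 - 22*b^4 - b^3 - 3*b^2 + 9*b + 27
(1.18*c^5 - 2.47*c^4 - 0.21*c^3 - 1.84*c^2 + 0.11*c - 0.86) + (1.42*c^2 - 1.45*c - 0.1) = 1.18*c^5 - 2.47*c^4 - 0.21*c^3 - 0.42*c^2 - 1.34*c - 0.96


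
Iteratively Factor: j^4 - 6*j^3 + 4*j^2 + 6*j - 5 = (j - 5)*(j^3 - j^2 - j + 1) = (j - 5)*(j - 1)*(j^2 - 1) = (j - 5)*(j - 1)*(j + 1)*(j - 1)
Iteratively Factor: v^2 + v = (v + 1)*(v)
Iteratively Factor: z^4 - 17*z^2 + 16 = (z + 1)*(z^3 - z^2 - 16*z + 16) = (z + 1)*(z + 4)*(z^2 - 5*z + 4) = (z - 1)*(z + 1)*(z + 4)*(z - 4)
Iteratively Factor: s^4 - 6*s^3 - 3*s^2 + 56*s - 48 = (s + 3)*(s^3 - 9*s^2 + 24*s - 16) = (s - 1)*(s + 3)*(s^2 - 8*s + 16) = (s - 4)*(s - 1)*(s + 3)*(s - 4)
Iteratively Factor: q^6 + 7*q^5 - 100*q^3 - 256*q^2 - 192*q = (q + 3)*(q^5 + 4*q^4 - 12*q^3 - 64*q^2 - 64*q) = (q - 4)*(q + 3)*(q^4 + 8*q^3 + 20*q^2 + 16*q) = (q - 4)*(q + 2)*(q + 3)*(q^3 + 6*q^2 + 8*q) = (q - 4)*(q + 2)^2*(q + 3)*(q^2 + 4*q) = (q - 4)*(q + 2)^2*(q + 3)*(q + 4)*(q)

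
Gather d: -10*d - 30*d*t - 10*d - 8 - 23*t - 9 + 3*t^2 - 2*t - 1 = d*(-30*t - 20) + 3*t^2 - 25*t - 18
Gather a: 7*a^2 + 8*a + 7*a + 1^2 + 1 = 7*a^2 + 15*a + 2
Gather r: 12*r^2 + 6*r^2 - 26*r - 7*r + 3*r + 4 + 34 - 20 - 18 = 18*r^2 - 30*r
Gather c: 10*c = 10*c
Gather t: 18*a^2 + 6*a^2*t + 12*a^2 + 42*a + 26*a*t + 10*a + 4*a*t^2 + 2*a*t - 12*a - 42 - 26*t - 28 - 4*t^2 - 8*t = 30*a^2 + 40*a + t^2*(4*a - 4) + t*(6*a^2 + 28*a - 34) - 70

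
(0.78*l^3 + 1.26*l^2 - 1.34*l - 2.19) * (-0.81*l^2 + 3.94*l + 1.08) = -0.6318*l^5 + 2.0526*l^4 + 6.8922*l^3 - 2.1449*l^2 - 10.0758*l - 2.3652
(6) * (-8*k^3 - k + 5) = -48*k^3 - 6*k + 30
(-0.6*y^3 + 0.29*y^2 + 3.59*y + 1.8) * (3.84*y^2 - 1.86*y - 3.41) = -2.304*y^5 + 2.2296*y^4 + 15.2922*y^3 - 0.754300000000001*y^2 - 15.5899*y - 6.138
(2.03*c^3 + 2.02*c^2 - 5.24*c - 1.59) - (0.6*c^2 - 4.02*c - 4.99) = 2.03*c^3 + 1.42*c^2 - 1.22*c + 3.4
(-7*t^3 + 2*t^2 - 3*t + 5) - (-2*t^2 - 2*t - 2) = -7*t^3 + 4*t^2 - t + 7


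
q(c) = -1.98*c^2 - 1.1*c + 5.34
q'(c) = -3.96*c - 1.1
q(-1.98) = -0.24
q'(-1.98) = 6.74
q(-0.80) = 4.95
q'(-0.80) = 2.07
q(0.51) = 4.26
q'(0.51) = -3.12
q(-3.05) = -9.72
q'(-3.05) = 10.98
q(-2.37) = -3.17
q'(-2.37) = 8.29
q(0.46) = 4.42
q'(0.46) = -2.92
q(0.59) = 4.00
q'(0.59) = -3.44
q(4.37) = -37.28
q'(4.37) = -18.41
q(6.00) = -72.54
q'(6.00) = -24.86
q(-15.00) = -423.66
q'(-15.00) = 58.30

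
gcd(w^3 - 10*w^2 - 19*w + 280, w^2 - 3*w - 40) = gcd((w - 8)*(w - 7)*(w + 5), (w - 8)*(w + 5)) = w^2 - 3*w - 40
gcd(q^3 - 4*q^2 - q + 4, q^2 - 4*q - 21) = 1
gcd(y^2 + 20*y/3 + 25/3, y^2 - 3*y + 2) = 1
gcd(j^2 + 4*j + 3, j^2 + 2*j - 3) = j + 3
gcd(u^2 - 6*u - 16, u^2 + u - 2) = u + 2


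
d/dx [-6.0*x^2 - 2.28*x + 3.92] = -12.0*x - 2.28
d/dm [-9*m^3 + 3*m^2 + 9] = 3*m*(2 - 9*m)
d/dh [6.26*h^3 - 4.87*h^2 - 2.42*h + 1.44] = 18.78*h^2 - 9.74*h - 2.42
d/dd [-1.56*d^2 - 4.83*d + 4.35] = -3.12*d - 4.83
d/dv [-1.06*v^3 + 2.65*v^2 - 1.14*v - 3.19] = -3.18*v^2 + 5.3*v - 1.14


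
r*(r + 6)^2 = r^3 + 12*r^2 + 36*r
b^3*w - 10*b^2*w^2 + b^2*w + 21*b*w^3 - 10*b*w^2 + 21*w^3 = (b - 7*w)*(b - 3*w)*(b*w + w)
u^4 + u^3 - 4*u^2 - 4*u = u*(u - 2)*(u + 1)*(u + 2)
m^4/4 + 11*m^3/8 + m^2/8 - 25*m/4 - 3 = (m/4 + 1)*(m - 2)*(m + 1/2)*(m + 3)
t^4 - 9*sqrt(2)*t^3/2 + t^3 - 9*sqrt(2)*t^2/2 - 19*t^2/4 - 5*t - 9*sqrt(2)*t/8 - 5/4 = (t + 1/2)^2*(t - 5*sqrt(2))*(t + sqrt(2)/2)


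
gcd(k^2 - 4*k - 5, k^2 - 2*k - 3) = k + 1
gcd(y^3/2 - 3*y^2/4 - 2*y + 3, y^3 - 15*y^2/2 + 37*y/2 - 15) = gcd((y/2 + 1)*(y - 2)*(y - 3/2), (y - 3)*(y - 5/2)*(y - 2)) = y - 2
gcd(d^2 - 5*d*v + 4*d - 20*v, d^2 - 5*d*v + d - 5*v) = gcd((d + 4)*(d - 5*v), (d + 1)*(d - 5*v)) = -d + 5*v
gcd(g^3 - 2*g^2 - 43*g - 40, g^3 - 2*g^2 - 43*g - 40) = g^3 - 2*g^2 - 43*g - 40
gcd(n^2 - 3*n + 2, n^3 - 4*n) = n - 2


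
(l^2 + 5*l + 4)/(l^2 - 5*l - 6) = (l + 4)/(l - 6)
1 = 1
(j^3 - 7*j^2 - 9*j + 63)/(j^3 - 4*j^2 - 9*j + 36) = (j - 7)/(j - 4)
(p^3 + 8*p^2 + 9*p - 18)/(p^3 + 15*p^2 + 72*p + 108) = (p - 1)/(p + 6)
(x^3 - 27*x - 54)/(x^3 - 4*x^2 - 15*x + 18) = (x + 3)/(x - 1)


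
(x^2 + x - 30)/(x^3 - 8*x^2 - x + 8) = (x^2 + x - 30)/(x^3 - 8*x^2 - x + 8)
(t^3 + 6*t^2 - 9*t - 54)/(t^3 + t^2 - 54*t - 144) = (t - 3)/(t - 8)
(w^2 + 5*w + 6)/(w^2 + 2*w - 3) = (w + 2)/(w - 1)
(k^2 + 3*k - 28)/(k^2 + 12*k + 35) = (k - 4)/(k + 5)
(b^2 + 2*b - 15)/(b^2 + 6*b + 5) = (b - 3)/(b + 1)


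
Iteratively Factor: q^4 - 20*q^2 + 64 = (q + 2)*(q^3 - 2*q^2 - 16*q + 32) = (q - 2)*(q + 2)*(q^2 - 16) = (q - 4)*(q - 2)*(q + 2)*(q + 4)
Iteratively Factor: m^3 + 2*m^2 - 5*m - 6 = (m + 3)*(m^2 - m - 2) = (m + 1)*(m + 3)*(m - 2)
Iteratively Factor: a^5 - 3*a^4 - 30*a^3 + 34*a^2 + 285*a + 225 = (a - 5)*(a^4 + 2*a^3 - 20*a^2 - 66*a - 45) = (a - 5)*(a + 3)*(a^3 - a^2 - 17*a - 15) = (a - 5)*(a + 3)^2*(a^2 - 4*a - 5) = (a - 5)^2*(a + 3)^2*(a + 1)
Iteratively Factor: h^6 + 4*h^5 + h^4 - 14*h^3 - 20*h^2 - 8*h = (h - 2)*(h^5 + 6*h^4 + 13*h^3 + 12*h^2 + 4*h) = (h - 2)*(h + 1)*(h^4 + 5*h^3 + 8*h^2 + 4*h) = (h - 2)*(h + 1)*(h + 2)*(h^3 + 3*h^2 + 2*h) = (h - 2)*(h + 1)^2*(h + 2)*(h^2 + 2*h) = (h - 2)*(h + 1)^2*(h + 2)^2*(h)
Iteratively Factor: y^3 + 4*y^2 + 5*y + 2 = (y + 1)*(y^2 + 3*y + 2) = (y + 1)^2*(y + 2)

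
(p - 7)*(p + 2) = p^2 - 5*p - 14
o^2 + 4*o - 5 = (o - 1)*(o + 5)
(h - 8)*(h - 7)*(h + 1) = h^3 - 14*h^2 + 41*h + 56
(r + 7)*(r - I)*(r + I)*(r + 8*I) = r^4 + 7*r^3 + 8*I*r^3 + r^2 + 56*I*r^2 + 7*r + 8*I*r + 56*I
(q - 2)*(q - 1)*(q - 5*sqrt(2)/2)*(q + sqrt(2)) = q^4 - 3*q^3 - 3*sqrt(2)*q^3/2 - 3*q^2 + 9*sqrt(2)*q^2/2 - 3*sqrt(2)*q + 15*q - 10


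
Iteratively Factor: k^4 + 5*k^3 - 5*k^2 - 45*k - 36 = (k - 3)*(k^3 + 8*k^2 + 19*k + 12) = (k - 3)*(k + 4)*(k^2 + 4*k + 3) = (k - 3)*(k + 3)*(k + 4)*(k + 1)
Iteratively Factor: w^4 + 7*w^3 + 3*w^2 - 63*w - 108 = (w + 4)*(w^3 + 3*w^2 - 9*w - 27) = (w + 3)*(w + 4)*(w^2 - 9) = (w + 3)^2*(w + 4)*(w - 3)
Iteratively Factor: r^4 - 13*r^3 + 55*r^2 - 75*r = (r - 5)*(r^3 - 8*r^2 + 15*r) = r*(r - 5)*(r^2 - 8*r + 15) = r*(r - 5)*(r - 3)*(r - 5)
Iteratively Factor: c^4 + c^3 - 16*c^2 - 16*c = (c)*(c^3 + c^2 - 16*c - 16) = c*(c + 4)*(c^2 - 3*c - 4) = c*(c - 4)*(c + 4)*(c + 1)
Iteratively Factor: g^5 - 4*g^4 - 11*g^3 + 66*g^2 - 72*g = (g - 2)*(g^4 - 2*g^3 - 15*g^2 + 36*g) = (g - 3)*(g - 2)*(g^3 + g^2 - 12*g) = g*(g - 3)*(g - 2)*(g^2 + g - 12) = g*(g - 3)^2*(g - 2)*(g + 4)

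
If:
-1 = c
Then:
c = -1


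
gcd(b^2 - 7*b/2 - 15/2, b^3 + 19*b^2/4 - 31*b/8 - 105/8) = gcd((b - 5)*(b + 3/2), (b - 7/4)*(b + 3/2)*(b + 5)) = b + 3/2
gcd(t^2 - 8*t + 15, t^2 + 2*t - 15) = t - 3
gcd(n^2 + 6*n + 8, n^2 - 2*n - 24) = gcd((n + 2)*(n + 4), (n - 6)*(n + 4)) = n + 4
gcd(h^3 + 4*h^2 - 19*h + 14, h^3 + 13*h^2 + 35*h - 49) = h^2 + 6*h - 7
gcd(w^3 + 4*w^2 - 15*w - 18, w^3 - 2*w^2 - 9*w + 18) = w - 3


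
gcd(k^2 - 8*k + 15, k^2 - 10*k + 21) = k - 3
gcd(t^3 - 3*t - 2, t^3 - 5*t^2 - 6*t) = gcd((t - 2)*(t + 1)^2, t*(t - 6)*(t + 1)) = t + 1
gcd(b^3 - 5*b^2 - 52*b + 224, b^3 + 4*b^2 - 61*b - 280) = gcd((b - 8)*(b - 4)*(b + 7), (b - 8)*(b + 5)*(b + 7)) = b^2 - b - 56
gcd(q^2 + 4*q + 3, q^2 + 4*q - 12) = 1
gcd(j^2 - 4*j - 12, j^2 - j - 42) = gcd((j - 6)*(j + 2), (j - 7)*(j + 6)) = 1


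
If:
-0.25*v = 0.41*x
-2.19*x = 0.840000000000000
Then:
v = 0.63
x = -0.38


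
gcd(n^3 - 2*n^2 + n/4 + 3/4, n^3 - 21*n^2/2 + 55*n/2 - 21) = n - 3/2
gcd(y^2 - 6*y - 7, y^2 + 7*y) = 1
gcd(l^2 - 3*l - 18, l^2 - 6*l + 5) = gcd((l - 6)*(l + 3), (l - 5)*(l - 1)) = 1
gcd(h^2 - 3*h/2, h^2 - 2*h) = h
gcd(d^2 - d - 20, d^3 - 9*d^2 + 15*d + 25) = d - 5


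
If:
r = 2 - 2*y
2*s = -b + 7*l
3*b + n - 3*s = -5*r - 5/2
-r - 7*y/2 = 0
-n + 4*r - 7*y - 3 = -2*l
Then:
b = 17*s/23 - 2135/138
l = 9*s/23 - 305/138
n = 18*s/23 + 1420/69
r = 14/3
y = -4/3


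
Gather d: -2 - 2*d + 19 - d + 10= 27 - 3*d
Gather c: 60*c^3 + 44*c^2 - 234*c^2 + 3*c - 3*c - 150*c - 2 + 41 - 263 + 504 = 60*c^3 - 190*c^2 - 150*c + 280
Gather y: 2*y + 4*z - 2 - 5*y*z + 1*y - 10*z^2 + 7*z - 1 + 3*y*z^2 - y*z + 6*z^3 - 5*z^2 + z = y*(3*z^2 - 6*z + 3) + 6*z^3 - 15*z^2 + 12*z - 3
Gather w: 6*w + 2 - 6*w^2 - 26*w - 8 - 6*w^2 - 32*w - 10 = -12*w^2 - 52*w - 16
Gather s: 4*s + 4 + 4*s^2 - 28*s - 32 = 4*s^2 - 24*s - 28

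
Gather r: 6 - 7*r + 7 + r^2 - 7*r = r^2 - 14*r + 13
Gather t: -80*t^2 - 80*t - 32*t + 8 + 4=-80*t^2 - 112*t + 12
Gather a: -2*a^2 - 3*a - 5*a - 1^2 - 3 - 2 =-2*a^2 - 8*a - 6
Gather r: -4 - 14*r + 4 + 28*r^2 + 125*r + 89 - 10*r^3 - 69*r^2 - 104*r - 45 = -10*r^3 - 41*r^2 + 7*r + 44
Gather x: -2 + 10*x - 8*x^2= -8*x^2 + 10*x - 2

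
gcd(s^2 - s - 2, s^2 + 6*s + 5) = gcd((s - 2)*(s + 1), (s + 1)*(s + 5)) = s + 1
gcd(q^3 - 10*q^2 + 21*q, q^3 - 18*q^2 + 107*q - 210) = q - 7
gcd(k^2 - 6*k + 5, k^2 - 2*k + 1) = k - 1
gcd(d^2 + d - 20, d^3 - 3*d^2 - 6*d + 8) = d - 4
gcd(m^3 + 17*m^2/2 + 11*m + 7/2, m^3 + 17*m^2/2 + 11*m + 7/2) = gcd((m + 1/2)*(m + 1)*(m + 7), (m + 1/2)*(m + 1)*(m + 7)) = m^3 + 17*m^2/2 + 11*m + 7/2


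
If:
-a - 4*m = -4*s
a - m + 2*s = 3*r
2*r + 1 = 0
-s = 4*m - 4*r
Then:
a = -22/29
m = -21/58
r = -1/2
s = -16/29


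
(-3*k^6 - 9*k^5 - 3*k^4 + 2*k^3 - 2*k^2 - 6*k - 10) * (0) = 0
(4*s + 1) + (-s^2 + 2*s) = -s^2 + 6*s + 1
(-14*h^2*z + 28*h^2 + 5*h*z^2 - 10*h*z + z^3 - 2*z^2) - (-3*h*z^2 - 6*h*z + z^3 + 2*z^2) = -14*h^2*z + 28*h^2 + 8*h*z^2 - 4*h*z - 4*z^2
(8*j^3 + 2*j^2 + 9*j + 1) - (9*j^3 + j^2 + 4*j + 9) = -j^3 + j^2 + 5*j - 8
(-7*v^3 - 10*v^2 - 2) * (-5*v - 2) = 35*v^4 + 64*v^3 + 20*v^2 + 10*v + 4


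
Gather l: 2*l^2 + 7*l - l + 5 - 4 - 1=2*l^2 + 6*l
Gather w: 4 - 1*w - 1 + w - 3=0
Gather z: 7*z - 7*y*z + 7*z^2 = 7*z^2 + z*(7 - 7*y)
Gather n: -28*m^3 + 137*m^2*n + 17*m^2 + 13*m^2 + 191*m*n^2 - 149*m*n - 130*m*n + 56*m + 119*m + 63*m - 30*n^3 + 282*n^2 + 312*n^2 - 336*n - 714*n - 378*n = -28*m^3 + 30*m^2 + 238*m - 30*n^3 + n^2*(191*m + 594) + n*(137*m^2 - 279*m - 1428)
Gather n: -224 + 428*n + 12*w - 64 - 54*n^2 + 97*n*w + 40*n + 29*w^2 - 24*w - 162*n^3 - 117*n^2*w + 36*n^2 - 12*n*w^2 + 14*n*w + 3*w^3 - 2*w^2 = -162*n^3 + n^2*(-117*w - 18) + n*(-12*w^2 + 111*w + 468) + 3*w^3 + 27*w^2 - 12*w - 288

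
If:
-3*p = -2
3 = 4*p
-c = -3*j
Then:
No Solution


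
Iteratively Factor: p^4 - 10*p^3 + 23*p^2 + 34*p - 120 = (p - 4)*(p^3 - 6*p^2 - p + 30) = (p - 4)*(p - 3)*(p^2 - 3*p - 10) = (p - 4)*(p - 3)*(p + 2)*(p - 5)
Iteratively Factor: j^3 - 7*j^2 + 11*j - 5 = (j - 5)*(j^2 - 2*j + 1) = (j - 5)*(j - 1)*(j - 1)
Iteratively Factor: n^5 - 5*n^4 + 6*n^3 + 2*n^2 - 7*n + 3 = (n - 1)*(n^4 - 4*n^3 + 2*n^2 + 4*n - 3) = (n - 3)*(n - 1)*(n^3 - n^2 - n + 1) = (n - 3)*(n - 1)^2*(n^2 - 1) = (n - 3)*(n - 1)^2*(n + 1)*(n - 1)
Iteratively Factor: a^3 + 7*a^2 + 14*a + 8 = (a + 1)*(a^2 + 6*a + 8) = (a + 1)*(a + 2)*(a + 4)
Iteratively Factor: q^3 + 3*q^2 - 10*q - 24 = (q + 2)*(q^2 + q - 12) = (q - 3)*(q + 2)*(q + 4)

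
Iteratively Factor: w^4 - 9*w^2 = (w + 3)*(w^3 - 3*w^2) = w*(w + 3)*(w^2 - 3*w) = w*(w - 3)*(w + 3)*(w)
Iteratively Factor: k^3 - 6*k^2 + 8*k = (k - 2)*(k^2 - 4*k) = (k - 4)*(k - 2)*(k)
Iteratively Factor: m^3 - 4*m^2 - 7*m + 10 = (m - 1)*(m^2 - 3*m - 10) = (m - 5)*(m - 1)*(m + 2)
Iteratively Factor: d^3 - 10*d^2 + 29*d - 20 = (d - 5)*(d^2 - 5*d + 4) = (d - 5)*(d - 4)*(d - 1)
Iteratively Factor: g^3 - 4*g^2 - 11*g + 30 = (g - 2)*(g^2 - 2*g - 15) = (g - 2)*(g + 3)*(g - 5)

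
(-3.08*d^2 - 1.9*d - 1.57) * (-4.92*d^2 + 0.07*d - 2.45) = 15.1536*d^4 + 9.1324*d^3 + 15.1374*d^2 + 4.5451*d + 3.8465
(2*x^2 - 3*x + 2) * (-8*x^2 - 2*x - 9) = -16*x^4 + 20*x^3 - 28*x^2 + 23*x - 18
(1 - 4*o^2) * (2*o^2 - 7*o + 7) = -8*o^4 + 28*o^3 - 26*o^2 - 7*o + 7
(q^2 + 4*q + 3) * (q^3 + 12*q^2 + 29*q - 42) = q^5 + 16*q^4 + 80*q^3 + 110*q^2 - 81*q - 126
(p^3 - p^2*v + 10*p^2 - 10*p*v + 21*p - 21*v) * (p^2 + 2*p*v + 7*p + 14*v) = p^5 + p^4*v + 17*p^4 - 2*p^3*v^2 + 17*p^3*v + 91*p^3 - 34*p^2*v^2 + 91*p^2*v + 147*p^2 - 182*p*v^2 + 147*p*v - 294*v^2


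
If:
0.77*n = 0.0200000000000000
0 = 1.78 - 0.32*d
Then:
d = 5.56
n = 0.03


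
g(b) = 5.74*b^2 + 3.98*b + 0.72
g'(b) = 11.48*b + 3.98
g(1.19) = 13.58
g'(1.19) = 17.64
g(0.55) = 4.65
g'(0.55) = 10.29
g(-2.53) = 27.39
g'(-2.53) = -25.06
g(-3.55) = 58.93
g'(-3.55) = -36.77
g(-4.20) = 85.26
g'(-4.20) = -44.24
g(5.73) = 211.99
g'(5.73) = 69.76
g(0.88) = 8.67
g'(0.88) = 14.08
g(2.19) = 36.97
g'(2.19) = 29.12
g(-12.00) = 779.52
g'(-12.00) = -133.78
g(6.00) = 231.24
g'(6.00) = 72.86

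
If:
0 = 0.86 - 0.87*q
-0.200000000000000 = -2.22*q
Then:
No Solution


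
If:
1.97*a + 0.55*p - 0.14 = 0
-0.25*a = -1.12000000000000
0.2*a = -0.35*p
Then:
No Solution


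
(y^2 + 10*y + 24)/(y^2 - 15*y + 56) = (y^2 + 10*y + 24)/(y^2 - 15*y + 56)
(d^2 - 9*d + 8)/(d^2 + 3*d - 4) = (d - 8)/(d + 4)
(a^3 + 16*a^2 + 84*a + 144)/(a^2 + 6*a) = a + 10 + 24/a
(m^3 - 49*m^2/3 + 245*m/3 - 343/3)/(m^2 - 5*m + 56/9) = 3*(m^2 - 14*m + 49)/(3*m - 8)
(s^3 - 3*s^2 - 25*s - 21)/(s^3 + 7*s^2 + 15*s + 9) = (s - 7)/(s + 3)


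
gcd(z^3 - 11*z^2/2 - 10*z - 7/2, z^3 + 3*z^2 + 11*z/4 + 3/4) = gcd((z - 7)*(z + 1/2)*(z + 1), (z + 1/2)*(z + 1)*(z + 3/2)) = z^2 + 3*z/2 + 1/2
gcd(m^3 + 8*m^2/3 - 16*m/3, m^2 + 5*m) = m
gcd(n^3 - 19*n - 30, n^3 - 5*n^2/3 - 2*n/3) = 1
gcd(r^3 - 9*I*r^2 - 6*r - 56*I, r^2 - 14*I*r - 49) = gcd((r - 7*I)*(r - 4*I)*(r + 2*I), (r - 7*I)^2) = r - 7*I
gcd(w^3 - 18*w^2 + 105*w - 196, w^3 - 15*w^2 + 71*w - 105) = w - 7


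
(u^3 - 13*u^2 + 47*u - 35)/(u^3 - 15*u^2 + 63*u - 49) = (u - 5)/(u - 7)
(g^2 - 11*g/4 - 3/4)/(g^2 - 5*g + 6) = (g + 1/4)/(g - 2)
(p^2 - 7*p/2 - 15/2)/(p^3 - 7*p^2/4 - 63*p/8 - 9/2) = 4*(p - 5)/(4*p^2 - 13*p - 12)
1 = 1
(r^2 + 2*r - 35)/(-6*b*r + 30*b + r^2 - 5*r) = (r + 7)/(-6*b + r)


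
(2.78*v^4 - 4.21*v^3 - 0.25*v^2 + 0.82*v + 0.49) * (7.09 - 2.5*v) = -6.95*v^5 + 30.2352*v^4 - 29.2239*v^3 - 3.8225*v^2 + 4.5888*v + 3.4741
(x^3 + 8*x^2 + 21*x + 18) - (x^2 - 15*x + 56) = x^3 + 7*x^2 + 36*x - 38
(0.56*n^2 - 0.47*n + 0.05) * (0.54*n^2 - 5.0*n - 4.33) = 0.3024*n^4 - 3.0538*n^3 - 0.0478000000000005*n^2 + 1.7851*n - 0.2165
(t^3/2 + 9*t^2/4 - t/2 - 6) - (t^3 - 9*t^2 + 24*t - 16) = -t^3/2 + 45*t^2/4 - 49*t/2 + 10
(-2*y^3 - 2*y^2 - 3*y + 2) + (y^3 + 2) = -y^3 - 2*y^2 - 3*y + 4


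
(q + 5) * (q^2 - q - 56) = q^3 + 4*q^2 - 61*q - 280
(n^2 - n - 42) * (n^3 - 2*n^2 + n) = n^5 - 3*n^4 - 39*n^3 + 83*n^2 - 42*n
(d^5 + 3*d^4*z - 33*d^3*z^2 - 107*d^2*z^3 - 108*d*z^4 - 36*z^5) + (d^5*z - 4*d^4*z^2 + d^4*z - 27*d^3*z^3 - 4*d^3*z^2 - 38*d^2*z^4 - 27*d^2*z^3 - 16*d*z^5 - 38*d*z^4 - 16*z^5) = d^5*z + d^5 - 4*d^4*z^2 + 4*d^4*z - 27*d^3*z^3 - 37*d^3*z^2 - 38*d^2*z^4 - 134*d^2*z^3 - 16*d*z^5 - 146*d*z^4 - 52*z^5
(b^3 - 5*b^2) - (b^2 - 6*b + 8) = b^3 - 6*b^2 + 6*b - 8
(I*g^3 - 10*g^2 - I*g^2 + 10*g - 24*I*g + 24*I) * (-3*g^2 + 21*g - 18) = -3*I*g^5 + 30*g^4 + 24*I*g^4 - 240*g^3 + 33*I*g^3 + 390*g^2 - 558*I*g^2 - 180*g + 936*I*g - 432*I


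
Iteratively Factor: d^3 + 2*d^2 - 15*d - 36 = (d + 3)*(d^2 - d - 12) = (d + 3)^2*(d - 4)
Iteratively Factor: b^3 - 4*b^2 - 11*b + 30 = (b - 2)*(b^2 - 2*b - 15) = (b - 5)*(b - 2)*(b + 3)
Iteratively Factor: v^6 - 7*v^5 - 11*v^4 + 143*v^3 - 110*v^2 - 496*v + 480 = (v - 5)*(v^5 - 2*v^4 - 21*v^3 + 38*v^2 + 80*v - 96) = (v - 5)*(v - 4)*(v^4 + 2*v^3 - 13*v^2 - 14*v + 24) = (v - 5)*(v - 4)*(v + 2)*(v^3 - 13*v + 12) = (v - 5)*(v - 4)*(v + 2)*(v + 4)*(v^2 - 4*v + 3) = (v - 5)*(v - 4)*(v - 3)*(v + 2)*(v + 4)*(v - 1)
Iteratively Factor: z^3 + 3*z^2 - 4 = (z + 2)*(z^2 + z - 2) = (z - 1)*(z + 2)*(z + 2)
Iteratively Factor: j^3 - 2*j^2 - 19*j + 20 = (j + 4)*(j^2 - 6*j + 5) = (j - 1)*(j + 4)*(j - 5)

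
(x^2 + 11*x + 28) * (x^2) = x^4 + 11*x^3 + 28*x^2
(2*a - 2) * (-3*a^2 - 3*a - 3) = 6 - 6*a^3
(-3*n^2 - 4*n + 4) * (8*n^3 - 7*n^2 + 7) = -24*n^5 - 11*n^4 + 60*n^3 - 49*n^2 - 28*n + 28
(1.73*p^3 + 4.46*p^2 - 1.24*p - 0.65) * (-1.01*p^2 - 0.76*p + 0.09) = -1.7473*p^5 - 5.8194*p^4 - 1.9815*p^3 + 2.0003*p^2 + 0.3824*p - 0.0585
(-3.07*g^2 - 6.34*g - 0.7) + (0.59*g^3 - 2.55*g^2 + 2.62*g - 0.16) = 0.59*g^3 - 5.62*g^2 - 3.72*g - 0.86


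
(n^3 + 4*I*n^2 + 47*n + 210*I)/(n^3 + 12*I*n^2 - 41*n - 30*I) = (n - 7*I)/(n + I)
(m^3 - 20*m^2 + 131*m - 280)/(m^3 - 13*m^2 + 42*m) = (m^2 - 13*m + 40)/(m*(m - 6))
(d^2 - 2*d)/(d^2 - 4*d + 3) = d*(d - 2)/(d^2 - 4*d + 3)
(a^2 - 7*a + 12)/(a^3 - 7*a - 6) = (a - 4)/(a^2 + 3*a + 2)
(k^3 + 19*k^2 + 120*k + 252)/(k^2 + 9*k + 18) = (k^2 + 13*k + 42)/(k + 3)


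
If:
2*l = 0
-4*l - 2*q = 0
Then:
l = 0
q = 0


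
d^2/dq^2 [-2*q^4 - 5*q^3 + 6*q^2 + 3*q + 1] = -24*q^2 - 30*q + 12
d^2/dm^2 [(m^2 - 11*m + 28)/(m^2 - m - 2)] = 20*(-m^3 + 9*m^2 - 15*m + 11)/(m^6 - 3*m^5 - 3*m^4 + 11*m^3 + 6*m^2 - 12*m - 8)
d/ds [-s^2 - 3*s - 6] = -2*s - 3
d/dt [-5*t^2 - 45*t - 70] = -10*t - 45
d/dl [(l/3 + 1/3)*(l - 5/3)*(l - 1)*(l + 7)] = 4*l^3/3 + 16*l^2/3 - 76*l/9 - 16/9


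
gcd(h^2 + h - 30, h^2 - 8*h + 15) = h - 5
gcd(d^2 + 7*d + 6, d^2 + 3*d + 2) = d + 1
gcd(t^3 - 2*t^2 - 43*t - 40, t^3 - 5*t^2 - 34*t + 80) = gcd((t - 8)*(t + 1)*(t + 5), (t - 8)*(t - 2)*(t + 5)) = t^2 - 3*t - 40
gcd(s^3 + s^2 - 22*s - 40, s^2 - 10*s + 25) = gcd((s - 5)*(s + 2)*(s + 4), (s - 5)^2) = s - 5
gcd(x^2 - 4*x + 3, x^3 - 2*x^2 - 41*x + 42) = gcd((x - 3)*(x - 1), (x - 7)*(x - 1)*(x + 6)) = x - 1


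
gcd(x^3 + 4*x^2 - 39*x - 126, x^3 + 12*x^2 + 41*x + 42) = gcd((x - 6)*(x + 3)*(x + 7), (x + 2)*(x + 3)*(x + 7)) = x^2 + 10*x + 21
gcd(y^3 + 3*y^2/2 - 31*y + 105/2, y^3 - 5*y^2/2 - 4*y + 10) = y - 5/2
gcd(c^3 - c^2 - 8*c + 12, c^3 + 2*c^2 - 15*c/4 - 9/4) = c + 3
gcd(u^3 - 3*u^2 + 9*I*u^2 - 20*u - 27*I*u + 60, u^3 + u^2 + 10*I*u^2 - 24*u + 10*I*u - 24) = u + 4*I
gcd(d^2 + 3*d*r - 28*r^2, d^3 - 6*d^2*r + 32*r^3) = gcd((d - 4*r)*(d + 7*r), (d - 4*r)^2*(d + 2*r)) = -d + 4*r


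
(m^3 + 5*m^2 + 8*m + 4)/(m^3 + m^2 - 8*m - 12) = (m + 1)/(m - 3)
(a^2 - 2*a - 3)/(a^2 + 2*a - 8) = (a^2 - 2*a - 3)/(a^2 + 2*a - 8)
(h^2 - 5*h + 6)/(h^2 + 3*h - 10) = (h - 3)/(h + 5)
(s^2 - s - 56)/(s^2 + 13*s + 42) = (s - 8)/(s + 6)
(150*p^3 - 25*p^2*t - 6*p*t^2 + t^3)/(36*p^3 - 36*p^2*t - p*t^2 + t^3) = (25*p^2 - t^2)/(6*p^2 - 5*p*t - t^2)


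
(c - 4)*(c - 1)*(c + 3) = c^3 - 2*c^2 - 11*c + 12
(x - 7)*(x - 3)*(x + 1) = x^3 - 9*x^2 + 11*x + 21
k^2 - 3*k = k*(k - 3)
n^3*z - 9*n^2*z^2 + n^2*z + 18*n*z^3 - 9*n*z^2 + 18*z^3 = (n - 6*z)*(n - 3*z)*(n*z + z)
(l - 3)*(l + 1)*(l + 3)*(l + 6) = l^4 + 7*l^3 - 3*l^2 - 63*l - 54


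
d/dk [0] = 0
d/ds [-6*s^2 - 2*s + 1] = -12*s - 2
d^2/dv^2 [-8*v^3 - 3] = -48*v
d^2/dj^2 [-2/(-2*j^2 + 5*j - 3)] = 4*(-4*j^2 + 10*j + (4*j - 5)^2 - 6)/(2*j^2 - 5*j + 3)^3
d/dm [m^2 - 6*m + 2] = 2*m - 6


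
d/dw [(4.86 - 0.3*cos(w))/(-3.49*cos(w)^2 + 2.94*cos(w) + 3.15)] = (1.047*cos(w)^2 - 33.9228*cos(w) + 15.2334)*sin(w)/(12.1801*cos(w)^4 - 20.5212*cos(w)^3 - 13.3434*cos(w)^2 + 18.522*cos(w) + 9.9225)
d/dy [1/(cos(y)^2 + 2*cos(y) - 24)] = 2*(cos(y) + 1)*sin(y)/(cos(y)^2 + 2*cos(y) - 24)^2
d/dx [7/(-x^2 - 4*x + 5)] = 14*(x + 2)/(x^2 + 4*x - 5)^2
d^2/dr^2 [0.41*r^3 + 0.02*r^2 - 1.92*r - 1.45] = 2.46*r + 0.04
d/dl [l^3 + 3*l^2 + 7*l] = 3*l^2 + 6*l + 7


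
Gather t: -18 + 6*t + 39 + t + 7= 7*t + 28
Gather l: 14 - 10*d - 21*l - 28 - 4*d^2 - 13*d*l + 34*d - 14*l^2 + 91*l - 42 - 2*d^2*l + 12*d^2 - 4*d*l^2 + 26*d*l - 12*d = 8*d^2 + 12*d + l^2*(-4*d - 14) + l*(-2*d^2 + 13*d + 70) - 56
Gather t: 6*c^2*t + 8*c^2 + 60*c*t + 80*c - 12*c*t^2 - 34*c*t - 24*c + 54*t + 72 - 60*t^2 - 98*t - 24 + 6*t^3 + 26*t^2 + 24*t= 8*c^2 + 56*c + 6*t^3 + t^2*(-12*c - 34) + t*(6*c^2 + 26*c - 20) + 48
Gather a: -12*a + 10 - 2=8 - 12*a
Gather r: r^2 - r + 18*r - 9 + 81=r^2 + 17*r + 72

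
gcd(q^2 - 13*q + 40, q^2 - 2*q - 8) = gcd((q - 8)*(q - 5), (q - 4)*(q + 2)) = 1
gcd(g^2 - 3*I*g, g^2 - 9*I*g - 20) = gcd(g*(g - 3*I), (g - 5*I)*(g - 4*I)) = 1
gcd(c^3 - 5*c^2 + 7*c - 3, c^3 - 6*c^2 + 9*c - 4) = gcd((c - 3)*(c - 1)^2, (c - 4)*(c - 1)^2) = c^2 - 2*c + 1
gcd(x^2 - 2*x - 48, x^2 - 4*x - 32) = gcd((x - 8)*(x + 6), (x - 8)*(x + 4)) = x - 8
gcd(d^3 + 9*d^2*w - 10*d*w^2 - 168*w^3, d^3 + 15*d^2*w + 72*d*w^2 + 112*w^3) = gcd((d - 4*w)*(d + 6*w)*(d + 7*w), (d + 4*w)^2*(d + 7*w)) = d + 7*w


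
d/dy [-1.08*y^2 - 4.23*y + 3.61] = -2.16*y - 4.23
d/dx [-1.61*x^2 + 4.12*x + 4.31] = 4.12 - 3.22*x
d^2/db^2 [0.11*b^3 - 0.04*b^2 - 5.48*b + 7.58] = 0.66*b - 0.08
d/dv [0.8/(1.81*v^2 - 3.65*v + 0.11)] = (2.92 - 2.896*v)/(1.81*v^2 - 3.65*v + 0.11)^2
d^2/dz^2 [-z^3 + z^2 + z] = 2 - 6*z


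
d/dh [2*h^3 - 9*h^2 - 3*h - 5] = 6*h^2 - 18*h - 3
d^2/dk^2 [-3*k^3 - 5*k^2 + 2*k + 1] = -18*k - 10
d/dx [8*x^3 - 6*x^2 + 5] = 12*x*(2*x - 1)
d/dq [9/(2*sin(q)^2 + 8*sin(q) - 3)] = -36*(sin(q) + 2)*cos(q)/(-8*sin(q) + cos(2*q) + 2)^2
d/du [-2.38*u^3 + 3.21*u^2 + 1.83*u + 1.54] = -7.14*u^2 + 6.42*u + 1.83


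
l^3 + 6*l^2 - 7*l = l*(l - 1)*(l + 7)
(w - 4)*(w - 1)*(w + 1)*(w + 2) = w^4 - 2*w^3 - 9*w^2 + 2*w + 8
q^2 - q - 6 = (q - 3)*(q + 2)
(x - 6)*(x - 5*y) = x^2 - 5*x*y - 6*x + 30*y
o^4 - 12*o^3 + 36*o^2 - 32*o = o*(o - 8)*(o - 2)^2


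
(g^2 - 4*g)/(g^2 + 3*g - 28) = g/(g + 7)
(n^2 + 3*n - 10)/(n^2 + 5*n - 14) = (n + 5)/(n + 7)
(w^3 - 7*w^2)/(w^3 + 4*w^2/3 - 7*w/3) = 3*w*(w - 7)/(3*w^2 + 4*w - 7)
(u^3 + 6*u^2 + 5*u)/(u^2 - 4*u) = (u^2 + 6*u + 5)/(u - 4)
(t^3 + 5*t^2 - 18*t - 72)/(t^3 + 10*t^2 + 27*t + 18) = (t - 4)/(t + 1)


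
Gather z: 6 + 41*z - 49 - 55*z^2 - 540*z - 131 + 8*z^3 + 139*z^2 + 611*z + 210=8*z^3 + 84*z^2 + 112*z + 36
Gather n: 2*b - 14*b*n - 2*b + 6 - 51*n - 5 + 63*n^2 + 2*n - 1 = 63*n^2 + n*(-14*b - 49)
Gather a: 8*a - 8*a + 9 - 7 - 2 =0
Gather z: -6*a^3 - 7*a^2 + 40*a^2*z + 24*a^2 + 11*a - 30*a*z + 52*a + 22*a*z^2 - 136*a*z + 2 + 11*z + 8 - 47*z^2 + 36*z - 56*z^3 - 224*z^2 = -6*a^3 + 17*a^2 + 63*a - 56*z^3 + z^2*(22*a - 271) + z*(40*a^2 - 166*a + 47) + 10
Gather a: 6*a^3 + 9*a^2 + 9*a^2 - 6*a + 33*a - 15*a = 6*a^3 + 18*a^2 + 12*a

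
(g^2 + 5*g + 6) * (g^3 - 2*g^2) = g^5 + 3*g^4 - 4*g^3 - 12*g^2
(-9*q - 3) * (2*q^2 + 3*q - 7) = -18*q^3 - 33*q^2 + 54*q + 21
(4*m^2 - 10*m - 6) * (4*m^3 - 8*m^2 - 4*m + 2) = 16*m^5 - 72*m^4 + 40*m^3 + 96*m^2 + 4*m - 12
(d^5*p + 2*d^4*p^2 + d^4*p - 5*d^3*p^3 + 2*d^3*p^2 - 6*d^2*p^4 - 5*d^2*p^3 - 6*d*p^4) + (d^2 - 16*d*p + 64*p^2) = d^5*p + 2*d^4*p^2 + d^4*p - 5*d^3*p^3 + 2*d^3*p^2 - 6*d^2*p^4 - 5*d^2*p^3 + d^2 - 6*d*p^4 - 16*d*p + 64*p^2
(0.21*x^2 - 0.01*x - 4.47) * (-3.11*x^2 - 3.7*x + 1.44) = -0.6531*x^4 - 0.7459*x^3 + 14.2411*x^2 + 16.5246*x - 6.4368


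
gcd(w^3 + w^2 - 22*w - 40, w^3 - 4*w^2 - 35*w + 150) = w - 5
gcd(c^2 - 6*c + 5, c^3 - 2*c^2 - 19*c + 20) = c^2 - 6*c + 5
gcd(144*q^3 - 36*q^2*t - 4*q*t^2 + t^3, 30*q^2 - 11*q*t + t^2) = 6*q - t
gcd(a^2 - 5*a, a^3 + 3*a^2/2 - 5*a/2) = a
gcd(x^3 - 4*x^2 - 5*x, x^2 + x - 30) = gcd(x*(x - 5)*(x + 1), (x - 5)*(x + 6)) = x - 5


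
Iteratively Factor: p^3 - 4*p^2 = (p)*(p^2 - 4*p) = p^2*(p - 4)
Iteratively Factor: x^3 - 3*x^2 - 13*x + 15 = (x + 3)*(x^2 - 6*x + 5) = (x - 5)*(x + 3)*(x - 1)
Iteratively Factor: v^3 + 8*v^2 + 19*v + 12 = (v + 1)*(v^2 + 7*v + 12) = (v + 1)*(v + 4)*(v + 3)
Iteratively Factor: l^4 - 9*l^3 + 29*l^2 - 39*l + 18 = (l - 3)*(l^3 - 6*l^2 + 11*l - 6) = (l - 3)^2*(l^2 - 3*l + 2) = (l - 3)^2*(l - 2)*(l - 1)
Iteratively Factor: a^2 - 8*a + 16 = (a - 4)*(a - 4)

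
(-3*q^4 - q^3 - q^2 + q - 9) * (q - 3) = -3*q^5 + 8*q^4 + 2*q^3 + 4*q^2 - 12*q + 27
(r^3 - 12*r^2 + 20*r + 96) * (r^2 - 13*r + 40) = r^5 - 25*r^4 + 216*r^3 - 644*r^2 - 448*r + 3840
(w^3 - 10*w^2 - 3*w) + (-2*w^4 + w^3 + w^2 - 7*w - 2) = -2*w^4 + 2*w^3 - 9*w^2 - 10*w - 2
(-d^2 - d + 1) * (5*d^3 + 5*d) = -5*d^5 - 5*d^4 - 5*d^2 + 5*d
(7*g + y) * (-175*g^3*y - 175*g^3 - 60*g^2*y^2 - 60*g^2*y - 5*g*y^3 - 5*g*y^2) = -1225*g^4*y - 1225*g^4 - 595*g^3*y^2 - 595*g^3*y - 95*g^2*y^3 - 95*g^2*y^2 - 5*g*y^4 - 5*g*y^3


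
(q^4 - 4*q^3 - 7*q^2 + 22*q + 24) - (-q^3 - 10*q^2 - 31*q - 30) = q^4 - 3*q^3 + 3*q^2 + 53*q + 54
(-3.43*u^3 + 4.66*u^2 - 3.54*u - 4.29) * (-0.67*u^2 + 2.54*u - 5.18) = 2.2981*u^5 - 11.8344*u^4 + 31.9756*u^3 - 30.2561*u^2 + 7.4406*u + 22.2222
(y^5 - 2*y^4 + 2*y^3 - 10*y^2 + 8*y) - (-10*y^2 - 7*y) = y^5 - 2*y^4 + 2*y^3 + 15*y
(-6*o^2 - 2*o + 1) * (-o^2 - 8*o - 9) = 6*o^4 + 50*o^3 + 69*o^2 + 10*o - 9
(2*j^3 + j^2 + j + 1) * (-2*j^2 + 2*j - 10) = -4*j^5 + 2*j^4 - 20*j^3 - 10*j^2 - 8*j - 10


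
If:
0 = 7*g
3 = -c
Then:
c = -3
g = 0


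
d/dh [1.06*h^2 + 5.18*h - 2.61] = 2.12*h + 5.18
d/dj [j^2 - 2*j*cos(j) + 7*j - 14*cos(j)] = 2*j*sin(j) + 2*j + 14*sin(j) - 2*cos(j) + 7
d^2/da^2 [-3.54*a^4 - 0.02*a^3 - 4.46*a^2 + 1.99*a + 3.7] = -42.48*a^2 - 0.12*a - 8.92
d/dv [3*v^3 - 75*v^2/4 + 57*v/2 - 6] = 9*v^2 - 75*v/2 + 57/2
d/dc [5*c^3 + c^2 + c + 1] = 15*c^2 + 2*c + 1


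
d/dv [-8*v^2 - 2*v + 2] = -16*v - 2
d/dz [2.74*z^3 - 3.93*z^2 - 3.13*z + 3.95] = 8.22*z^2 - 7.86*z - 3.13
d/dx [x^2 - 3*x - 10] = 2*x - 3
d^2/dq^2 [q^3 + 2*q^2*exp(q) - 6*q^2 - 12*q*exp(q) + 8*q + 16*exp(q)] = 2*q^2*exp(q) - 4*q*exp(q) + 6*q - 4*exp(q) - 12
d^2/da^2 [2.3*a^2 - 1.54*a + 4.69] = 4.60000000000000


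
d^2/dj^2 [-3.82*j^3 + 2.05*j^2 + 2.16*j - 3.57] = 4.1 - 22.92*j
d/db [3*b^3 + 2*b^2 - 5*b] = 9*b^2 + 4*b - 5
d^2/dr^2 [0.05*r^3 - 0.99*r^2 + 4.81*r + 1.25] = 0.3*r - 1.98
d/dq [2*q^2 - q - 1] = 4*q - 1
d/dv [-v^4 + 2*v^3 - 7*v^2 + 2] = 2*v*(-2*v^2 + 3*v - 7)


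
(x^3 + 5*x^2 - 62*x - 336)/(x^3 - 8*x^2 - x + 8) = (x^2 + 13*x + 42)/(x^2 - 1)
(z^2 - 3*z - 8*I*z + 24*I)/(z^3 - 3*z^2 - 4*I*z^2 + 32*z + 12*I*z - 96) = 1/(z + 4*I)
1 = 1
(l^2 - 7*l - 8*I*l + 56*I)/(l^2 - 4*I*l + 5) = (l^2 - 7*l - 8*I*l + 56*I)/(l^2 - 4*I*l + 5)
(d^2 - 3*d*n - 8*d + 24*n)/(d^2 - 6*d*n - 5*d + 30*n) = (d^2 - 3*d*n - 8*d + 24*n)/(d^2 - 6*d*n - 5*d + 30*n)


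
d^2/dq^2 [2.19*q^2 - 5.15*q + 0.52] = 4.38000000000000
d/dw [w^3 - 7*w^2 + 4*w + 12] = 3*w^2 - 14*w + 4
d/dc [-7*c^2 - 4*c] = -14*c - 4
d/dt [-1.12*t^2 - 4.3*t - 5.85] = -2.24*t - 4.3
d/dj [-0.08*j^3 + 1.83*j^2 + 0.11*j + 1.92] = -0.24*j^2 + 3.66*j + 0.11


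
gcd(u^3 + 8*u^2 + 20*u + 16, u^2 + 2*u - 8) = u + 4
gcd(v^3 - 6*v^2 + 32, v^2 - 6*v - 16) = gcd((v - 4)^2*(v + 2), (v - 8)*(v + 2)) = v + 2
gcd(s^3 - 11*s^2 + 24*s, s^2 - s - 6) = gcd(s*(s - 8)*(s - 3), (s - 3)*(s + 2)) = s - 3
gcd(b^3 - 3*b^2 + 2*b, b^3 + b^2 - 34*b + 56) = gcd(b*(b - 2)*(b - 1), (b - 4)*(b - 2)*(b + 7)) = b - 2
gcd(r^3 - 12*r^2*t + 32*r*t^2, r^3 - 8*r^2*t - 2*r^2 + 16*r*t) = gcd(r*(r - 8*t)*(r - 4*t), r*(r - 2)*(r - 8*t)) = r^2 - 8*r*t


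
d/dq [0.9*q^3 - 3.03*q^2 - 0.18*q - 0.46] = 2.7*q^2 - 6.06*q - 0.18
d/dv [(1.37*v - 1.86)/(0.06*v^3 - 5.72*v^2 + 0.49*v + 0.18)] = (-0.1644*v^3 + 8.1712*v^2 - 21.2784*v + 1.158)/(0.0036*v^6 - 0.6864*v^5 + 32.7772*v^4 - 5.584*v^3 - 1.8191*v^2 + 0.1764*v + 0.0324)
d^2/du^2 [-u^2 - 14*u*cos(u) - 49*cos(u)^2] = 14*u*cos(u) - 196*sin(u)^2 + 28*sin(u) + 96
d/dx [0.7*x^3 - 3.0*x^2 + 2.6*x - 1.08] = 2.1*x^2 - 6.0*x + 2.6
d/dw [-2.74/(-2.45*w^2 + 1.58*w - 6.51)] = (4.3292 - 13.426*w)/(2.45*w^2 - 1.58*w + 6.51)^2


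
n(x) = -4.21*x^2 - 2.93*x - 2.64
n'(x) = -8.42*x - 2.93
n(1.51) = -16.66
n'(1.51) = -15.64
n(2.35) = -32.78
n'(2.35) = -22.72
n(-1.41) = -6.88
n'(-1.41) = 8.94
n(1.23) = -12.61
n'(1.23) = -13.29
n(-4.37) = -70.23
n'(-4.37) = 33.87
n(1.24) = -12.75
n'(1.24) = -13.37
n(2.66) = -40.22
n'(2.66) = -25.33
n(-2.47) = -21.09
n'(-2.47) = 17.87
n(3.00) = -49.32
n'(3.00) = -28.19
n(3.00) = -49.32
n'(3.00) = -28.19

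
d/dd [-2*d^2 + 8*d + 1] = 8 - 4*d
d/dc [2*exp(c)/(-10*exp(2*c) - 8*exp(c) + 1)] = (20*exp(2*c) + 2)*exp(c)/(100*exp(4*c) + 160*exp(3*c) + 44*exp(2*c) - 16*exp(c) + 1)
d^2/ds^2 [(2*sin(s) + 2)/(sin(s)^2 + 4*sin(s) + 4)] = 2*(-sin(s)^3 + 4*sin(s)^2 + 2*sin(s) - 2)/(sin(s) + 2)^4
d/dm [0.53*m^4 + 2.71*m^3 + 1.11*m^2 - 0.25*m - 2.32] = 2.12*m^3 + 8.13*m^2 + 2.22*m - 0.25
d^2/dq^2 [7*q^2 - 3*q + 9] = 14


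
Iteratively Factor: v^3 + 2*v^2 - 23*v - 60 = (v + 3)*(v^2 - v - 20) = (v + 3)*(v + 4)*(v - 5)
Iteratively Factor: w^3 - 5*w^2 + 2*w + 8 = (w - 4)*(w^2 - w - 2) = (w - 4)*(w - 2)*(w + 1)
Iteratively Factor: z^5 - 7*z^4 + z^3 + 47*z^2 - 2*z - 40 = (z + 1)*(z^4 - 8*z^3 + 9*z^2 + 38*z - 40) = (z - 4)*(z + 1)*(z^3 - 4*z^2 - 7*z + 10) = (z - 5)*(z - 4)*(z + 1)*(z^2 + z - 2) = (z - 5)*(z - 4)*(z + 1)*(z + 2)*(z - 1)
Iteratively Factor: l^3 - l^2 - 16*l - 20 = (l + 2)*(l^2 - 3*l - 10) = (l - 5)*(l + 2)*(l + 2)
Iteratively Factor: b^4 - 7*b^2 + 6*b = (b - 1)*(b^3 + b^2 - 6*b) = (b - 2)*(b - 1)*(b^2 + 3*b) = b*(b - 2)*(b - 1)*(b + 3)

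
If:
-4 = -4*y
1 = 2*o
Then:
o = 1/2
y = 1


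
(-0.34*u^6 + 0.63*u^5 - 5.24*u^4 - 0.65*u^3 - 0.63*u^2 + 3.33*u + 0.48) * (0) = 0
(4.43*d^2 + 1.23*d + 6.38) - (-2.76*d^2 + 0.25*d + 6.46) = 7.19*d^2 + 0.98*d - 0.0800000000000001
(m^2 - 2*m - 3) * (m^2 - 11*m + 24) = m^4 - 13*m^3 + 43*m^2 - 15*m - 72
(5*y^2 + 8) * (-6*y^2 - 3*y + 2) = -30*y^4 - 15*y^3 - 38*y^2 - 24*y + 16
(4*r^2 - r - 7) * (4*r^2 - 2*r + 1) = 16*r^4 - 12*r^3 - 22*r^2 + 13*r - 7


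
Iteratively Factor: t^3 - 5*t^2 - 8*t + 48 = (t - 4)*(t^2 - t - 12) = (t - 4)*(t + 3)*(t - 4)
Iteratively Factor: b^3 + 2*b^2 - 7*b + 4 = (b - 1)*(b^2 + 3*b - 4) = (b - 1)^2*(b + 4)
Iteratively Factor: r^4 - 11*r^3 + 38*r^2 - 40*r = (r)*(r^3 - 11*r^2 + 38*r - 40) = r*(r - 4)*(r^2 - 7*r + 10) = r*(r - 4)*(r - 2)*(r - 5)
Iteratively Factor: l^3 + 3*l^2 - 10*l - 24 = (l + 4)*(l^2 - l - 6) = (l + 2)*(l + 4)*(l - 3)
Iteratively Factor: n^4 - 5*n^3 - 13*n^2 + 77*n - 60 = (n - 1)*(n^3 - 4*n^2 - 17*n + 60) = (n - 1)*(n + 4)*(n^2 - 8*n + 15) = (n - 3)*(n - 1)*(n + 4)*(n - 5)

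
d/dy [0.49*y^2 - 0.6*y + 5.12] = 0.98*y - 0.6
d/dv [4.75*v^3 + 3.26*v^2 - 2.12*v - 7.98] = 14.25*v^2 + 6.52*v - 2.12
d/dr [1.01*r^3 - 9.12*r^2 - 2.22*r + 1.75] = 3.03*r^2 - 18.24*r - 2.22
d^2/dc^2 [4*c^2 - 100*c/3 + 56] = 8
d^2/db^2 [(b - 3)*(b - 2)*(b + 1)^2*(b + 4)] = 20*b^3 + 12*b^2 - 90*b - 10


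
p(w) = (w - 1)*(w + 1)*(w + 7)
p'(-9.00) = 116.00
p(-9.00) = -160.00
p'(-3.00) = -16.00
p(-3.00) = 32.00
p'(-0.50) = -7.25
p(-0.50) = -4.88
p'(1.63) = 29.79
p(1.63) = 14.30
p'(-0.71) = -9.43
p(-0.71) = -3.12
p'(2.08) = 41.10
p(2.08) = 30.20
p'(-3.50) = -13.25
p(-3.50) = 39.38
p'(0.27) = 3.00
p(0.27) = -6.74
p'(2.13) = 42.43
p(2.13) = 32.29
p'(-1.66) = -15.97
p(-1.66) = 9.37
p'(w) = (w - 1)*(w + 1) + (w - 1)*(w + 7) + (w + 1)*(w + 7)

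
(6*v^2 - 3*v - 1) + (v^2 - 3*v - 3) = 7*v^2 - 6*v - 4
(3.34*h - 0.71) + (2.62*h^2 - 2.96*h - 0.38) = 2.62*h^2 + 0.38*h - 1.09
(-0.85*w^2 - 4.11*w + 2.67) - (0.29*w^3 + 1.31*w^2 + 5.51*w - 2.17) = -0.29*w^3 - 2.16*w^2 - 9.62*w + 4.84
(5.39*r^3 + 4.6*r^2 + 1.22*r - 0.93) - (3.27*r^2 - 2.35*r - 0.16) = 5.39*r^3 + 1.33*r^2 + 3.57*r - 0.77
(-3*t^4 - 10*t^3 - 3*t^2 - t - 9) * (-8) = 24*t^4 + 80*t^3 + 24*t^2 + 8*t + 72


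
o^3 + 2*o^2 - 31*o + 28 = (o - 4)*(o - 1)*(o + 7)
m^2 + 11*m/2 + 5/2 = (m + 1/2)*(m + 5)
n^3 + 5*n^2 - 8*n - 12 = (n - 2)*(n + 1)*(n + 6)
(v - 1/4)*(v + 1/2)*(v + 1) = v^3 + 5*v^2/4 + v/8 - 1/8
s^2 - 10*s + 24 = (s - 6)*(s - 4)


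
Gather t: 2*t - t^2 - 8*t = -t^2 - 6*t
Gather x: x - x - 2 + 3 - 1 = 0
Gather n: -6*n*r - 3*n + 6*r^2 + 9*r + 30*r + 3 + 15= n*(-6*r - 3) + 6*r^2 + 39*r + 18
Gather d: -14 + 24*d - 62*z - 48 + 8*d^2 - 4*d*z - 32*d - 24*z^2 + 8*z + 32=8*d^2 + d*(-4*z - 8) - 24*z^2 - 54*z - 30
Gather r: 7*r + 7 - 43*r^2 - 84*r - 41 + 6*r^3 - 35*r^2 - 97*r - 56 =6*r^3 - 78*r^2 - 174*r - 90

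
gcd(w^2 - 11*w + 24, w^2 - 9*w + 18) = w - 3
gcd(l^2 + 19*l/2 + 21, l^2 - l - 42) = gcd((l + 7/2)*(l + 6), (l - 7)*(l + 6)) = l + 6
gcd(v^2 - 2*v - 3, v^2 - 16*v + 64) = 1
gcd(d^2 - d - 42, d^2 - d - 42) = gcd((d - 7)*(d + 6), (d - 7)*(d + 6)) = d^2 - d - 42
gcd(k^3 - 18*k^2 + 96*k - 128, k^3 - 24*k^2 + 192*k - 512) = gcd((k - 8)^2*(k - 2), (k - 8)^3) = k^2 - 16*k + 64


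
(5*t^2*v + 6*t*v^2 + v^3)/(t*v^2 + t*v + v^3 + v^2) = (5*t + v)/(v + 1)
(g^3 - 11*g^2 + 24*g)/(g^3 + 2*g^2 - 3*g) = (g^2 - 11*g + 24)/(g^2 + 2*g - 3)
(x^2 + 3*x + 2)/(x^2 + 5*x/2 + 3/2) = 2*(x + 2)/(2*x + 3)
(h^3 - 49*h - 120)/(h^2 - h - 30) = (h^2 - 5*h - 24)/(h - 6)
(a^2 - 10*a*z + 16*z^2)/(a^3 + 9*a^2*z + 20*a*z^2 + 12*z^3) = (a^2 - 10*a*z + 16*z^2)/(a^3 + 9*a^2*z + 20*a*z^2 + 12*z^3)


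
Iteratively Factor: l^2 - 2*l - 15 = (l + 3)*(l - 5)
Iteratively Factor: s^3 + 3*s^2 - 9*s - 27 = (s + 3)*(s^2 - 9) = (s - 3)*(s + 3)*(s + 3)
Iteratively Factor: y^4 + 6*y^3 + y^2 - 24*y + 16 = (y - 1)*(y^3 + 7*y^2 + 8*y - 16) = (y - 1)*(y + 4)*(y^2 + 3*y - 4) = (y - 1)*(y + 4)^2*(y - 1)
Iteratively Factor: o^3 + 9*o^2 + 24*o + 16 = (o + 4)*(o^2 + 5*o + 4) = (o + 4)^2*(o + 1)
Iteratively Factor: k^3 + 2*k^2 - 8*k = (k - 2)*(k^2 + 4*k) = k*(k - 2)*(k + 4)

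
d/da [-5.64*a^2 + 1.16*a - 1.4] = 1.16 - 11.28*a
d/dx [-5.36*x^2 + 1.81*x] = 1.81 - 10.72*x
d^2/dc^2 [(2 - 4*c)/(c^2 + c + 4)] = 4*(-(2*c - 1)*(2*c + 1)^2 + (6*c + 1)*(c^2 + c + 4))/(c^2 + c + 4)^3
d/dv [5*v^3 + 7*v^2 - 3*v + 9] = 15*v^2 + 14*v - 3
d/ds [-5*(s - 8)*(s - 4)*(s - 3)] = -15*s^2 + 150*s - 340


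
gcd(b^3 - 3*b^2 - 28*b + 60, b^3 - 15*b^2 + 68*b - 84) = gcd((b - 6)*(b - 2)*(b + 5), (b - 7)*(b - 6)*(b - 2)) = b^2 - 8*b + 12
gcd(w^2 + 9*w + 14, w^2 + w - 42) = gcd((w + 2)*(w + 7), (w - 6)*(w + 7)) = w + 7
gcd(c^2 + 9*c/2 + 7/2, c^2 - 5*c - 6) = c + 1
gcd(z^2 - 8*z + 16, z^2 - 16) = z - 4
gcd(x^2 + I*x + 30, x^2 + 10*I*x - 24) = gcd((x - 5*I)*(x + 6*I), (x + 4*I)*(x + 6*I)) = x + 6*I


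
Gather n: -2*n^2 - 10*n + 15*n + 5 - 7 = -2*n^2 + 5*n - 2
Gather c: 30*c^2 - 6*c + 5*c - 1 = 30*c^2 - c - 1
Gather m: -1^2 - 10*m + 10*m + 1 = 0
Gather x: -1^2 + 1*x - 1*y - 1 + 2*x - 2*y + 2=3*x - 3*y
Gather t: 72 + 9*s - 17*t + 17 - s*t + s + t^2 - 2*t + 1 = 10*s + t^2 + t*(-s - 19) + 90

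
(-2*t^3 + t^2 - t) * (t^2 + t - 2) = -2*t^5 - t^4 + 4*t^3 - 3*t^2 + 2*t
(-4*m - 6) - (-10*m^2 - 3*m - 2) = 10*m^2 - m - 4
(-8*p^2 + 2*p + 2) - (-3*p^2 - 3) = -5*p^2 + 2*p + 5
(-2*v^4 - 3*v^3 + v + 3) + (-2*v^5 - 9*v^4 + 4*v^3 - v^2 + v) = -2*v^5 - 11*v^4 + v^3 - v^2 + 2*v + 3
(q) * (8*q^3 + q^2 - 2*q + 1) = 8*q^4 + q^3 - 2*q^2 + q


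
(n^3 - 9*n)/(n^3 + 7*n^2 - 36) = n*(n - 3)/(n^2 + 4*n - 12)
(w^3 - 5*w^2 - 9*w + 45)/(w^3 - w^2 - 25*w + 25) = (w^2 - 9)/(w^2 + 4*w - 5)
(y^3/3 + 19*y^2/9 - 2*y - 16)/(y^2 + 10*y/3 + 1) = (3*y^2 + 10*y - 48)/(3*(3*y + 1))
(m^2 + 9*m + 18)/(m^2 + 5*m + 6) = (m + 6)/(m + 2)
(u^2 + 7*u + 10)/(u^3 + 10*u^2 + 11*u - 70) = (u + 2)/(u^2 + 5*u - 14)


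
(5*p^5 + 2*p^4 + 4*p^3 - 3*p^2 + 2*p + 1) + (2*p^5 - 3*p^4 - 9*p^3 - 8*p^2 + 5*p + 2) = 7*p^5 - p^4 - 5*p^3 - 11*p^2 + 7*p + 3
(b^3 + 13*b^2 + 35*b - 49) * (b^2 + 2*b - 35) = b^5 + 15*b^4 + 26*b^3 - 434*b^2 - 1323*b + 1715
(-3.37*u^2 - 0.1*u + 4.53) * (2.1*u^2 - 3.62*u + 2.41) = -7.077*u^4 + 11.9894*u^3 + 1.7533*u^2 - 16.6396*u + 10.9173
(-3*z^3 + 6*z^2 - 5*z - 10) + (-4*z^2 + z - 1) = -3*z^3 + 2*z^2 - 4*z - 11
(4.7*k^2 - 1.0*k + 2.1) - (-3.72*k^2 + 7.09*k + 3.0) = 8.42*k^2 - 8.09*k - 0.9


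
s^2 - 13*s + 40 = (s - 8)*(s - 5)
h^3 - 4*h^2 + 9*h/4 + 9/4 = (h - 3)*(h - 3/2)*(h + 1/2)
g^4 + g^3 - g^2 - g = g*(g - 1)*(g + 1)^2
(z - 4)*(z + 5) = z^2 + z - 20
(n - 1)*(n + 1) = n^2 - 1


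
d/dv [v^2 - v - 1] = 2*v - 1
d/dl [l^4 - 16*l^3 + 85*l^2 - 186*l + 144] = 4*l^3 - 48*l^2 + 170*l - 186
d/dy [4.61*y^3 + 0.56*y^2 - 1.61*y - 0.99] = 13.83*y^2 + 1.12*y - 1.61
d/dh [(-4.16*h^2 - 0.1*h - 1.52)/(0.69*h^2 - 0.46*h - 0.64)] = (1.9826*h^2 + 7.4224*h - 0.6352)/(0.4761*h^4 - 0.6348*h^3 - 0.6716*h^2 + 0.5888*h + 0.4096)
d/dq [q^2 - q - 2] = 2*q - 1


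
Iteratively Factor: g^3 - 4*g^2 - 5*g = (g - 5)*(g^2 + g) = (g - 5)*(g + 1)*(g)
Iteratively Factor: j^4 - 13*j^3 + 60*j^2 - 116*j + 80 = (j - 2)*(j^3 - 11*j^2 + 38*j - 40) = (j - 5)*(j - 2)*(j^2 - 6*j + 8) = (j - 5)*(j - 4)*(j - 2)*(j - 2)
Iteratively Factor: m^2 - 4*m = (m)*(m - 4)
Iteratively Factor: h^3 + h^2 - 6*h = (h - 2)*(h^2 + 3*h) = h*(h - 2)*(h + 3)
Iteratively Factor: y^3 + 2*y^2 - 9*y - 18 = (y + 2)*(y^2 - 9) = (y - 3)*(y + 2)*(y + 3)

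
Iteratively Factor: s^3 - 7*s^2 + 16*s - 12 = (s - 3)*(s^2 - 4*s + 4) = (s - 3)*(s - 2)*(s - 2)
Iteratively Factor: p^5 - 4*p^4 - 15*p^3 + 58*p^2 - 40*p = (p - 5)*(p^4 + p^3 - 10*p^2 + 8*p) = (p - 5)*(p - 2)*(p^3 + 3*p^2 - 4*p) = p*(p - 5)*(p - 2)*(p^2 + 3*p - 4) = p*(p - 5)*(p - 2)*(p - 1)*(p + 4)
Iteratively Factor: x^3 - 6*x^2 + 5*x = (x - 5)*(x^2 - x) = x*(x - 5)*(x - 1)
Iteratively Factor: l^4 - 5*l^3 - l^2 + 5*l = (l)*(l^3 - 5*l^2 - l + 5) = l*(l - 5)*(l^2 - 1) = l*(l - 5)*(l + 1)*(l - 1)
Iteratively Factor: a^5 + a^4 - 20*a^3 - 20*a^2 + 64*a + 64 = (a + 2)*(a^4 - a^3 - 18*a^2 + 16*a + 32) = (a + 2)*(a + 4)*(a^3 - 5*a^2 + 2*a + 8) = (a + 1)*(a + 2)*(a + 4)*(a^2 - 6*a + 8) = (a - 4)*(a + 1)*(a + 2)*(a + 4)*(a - 2)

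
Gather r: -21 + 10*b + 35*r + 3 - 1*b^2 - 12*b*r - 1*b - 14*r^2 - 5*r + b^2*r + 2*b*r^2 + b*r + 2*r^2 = -b^2 + 9*b + r^2*(2*b - 12) + r*(b^2 - 11*b + 30) - 18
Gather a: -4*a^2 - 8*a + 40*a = -4*a^2 + 32*a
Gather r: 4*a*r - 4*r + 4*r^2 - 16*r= 4*r^2 + r*(4*a - 20)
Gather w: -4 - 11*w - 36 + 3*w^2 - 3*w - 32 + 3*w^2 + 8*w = 6*w^2 - 6*w - 72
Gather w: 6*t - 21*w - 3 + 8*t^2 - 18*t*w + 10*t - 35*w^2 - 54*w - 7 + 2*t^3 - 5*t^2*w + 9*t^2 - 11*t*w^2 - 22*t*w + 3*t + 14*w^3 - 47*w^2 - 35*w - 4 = 2*t^3 + 17*t^2 + 19*t + 14*w^3 + w^2*(-11*t - 82) + w*(-5*t^2 - 40*t - 110) - 14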